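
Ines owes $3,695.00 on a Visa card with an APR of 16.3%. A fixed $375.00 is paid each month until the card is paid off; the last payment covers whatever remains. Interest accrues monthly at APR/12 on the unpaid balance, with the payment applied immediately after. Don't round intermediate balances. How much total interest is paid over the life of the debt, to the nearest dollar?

$299

Monthly rate r = 16.3%/12 = 1.35833% = 0.0135833.
Payoff takes n = ⌈−ln(1 − rB₀/P)/ln(1+r)⌉ = ⌈10.650⌉ = 11 payments; the last is $244.27.
Total paid = 10·$375.00 + $244.27 = $3,994.27.
Total interest = total paid − principal = $3,994.27 − $3,695.00 = $299.27.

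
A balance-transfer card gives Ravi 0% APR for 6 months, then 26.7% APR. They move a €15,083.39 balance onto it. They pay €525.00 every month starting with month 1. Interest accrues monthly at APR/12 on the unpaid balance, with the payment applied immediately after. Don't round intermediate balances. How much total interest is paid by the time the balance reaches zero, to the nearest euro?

€4,879

Promo months 1–6 at r₀ = 0%/12 = 0; months 7+ at r₁ = 26.7%/12 = 0.02225.
After month 6 (no interest yet): B = €15,083.39 − 6·€525.00 = €11,933.39.
Then at r₁ with €525.00/mo: n₂ = −ln(1 − r₁·B/P)/ln(1+r₁) ≈ 32.02 → 33 more payments.
Total paid = 38·€525.00 + €12.44 = €19,962.44; interest = €19,962.44 − €15,083.39 = €4,879.05.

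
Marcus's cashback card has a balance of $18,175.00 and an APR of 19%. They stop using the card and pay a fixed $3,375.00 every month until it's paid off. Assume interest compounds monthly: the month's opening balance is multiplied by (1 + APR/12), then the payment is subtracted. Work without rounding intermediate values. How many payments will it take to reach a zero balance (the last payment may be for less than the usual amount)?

6 payments

Monthly rate r = 19%/12 = 1.58333% = 0.0158333.
Recurrence: B ← B·(1+r) − $3,375.00.
Month 1: interest $287.77; balance after payment $15,087.77.
Month 2: interest $238.89; balance after payment $11,951.66.
Month 3: interest $189.23; balance after payment $8,765.90.
Month 4: interest $138.79; balance after payment $5,529.69.
Month 5: interest $87.55; balance after payment $2,242.24.
Month 6: interest $35.50; balance after payment $0.00.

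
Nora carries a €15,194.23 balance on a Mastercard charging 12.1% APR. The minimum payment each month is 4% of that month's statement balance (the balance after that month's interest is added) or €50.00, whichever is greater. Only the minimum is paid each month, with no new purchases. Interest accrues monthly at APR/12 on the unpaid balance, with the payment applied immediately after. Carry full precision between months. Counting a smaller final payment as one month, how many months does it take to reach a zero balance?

111 months

Monthly rate r = 12.1%/12 = 1.00833% = 0.0100833.
While 4% of the post-interest balance exceeds €50.00, each month B ← (B·(1+r))·(1 − 0.04), i.e. B shrinks by the factor (1+r)·0.96 = 0.96968.
This holds for months 1–82. Entering month 83 the balance is €1,216.78; 4% of the post-interest balance is now below €50.00, so the flat €50.00 minimum applies from here.
From month 83 a fixed €50.00 at rate r clears €1,216.78 in 29 more payments. Total: 82 + 29 = 111 months.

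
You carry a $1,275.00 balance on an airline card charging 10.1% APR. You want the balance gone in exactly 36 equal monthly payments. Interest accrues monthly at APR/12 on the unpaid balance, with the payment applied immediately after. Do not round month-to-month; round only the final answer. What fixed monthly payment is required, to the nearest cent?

Monthly rate r = 10.1%/12 = 0.841667% = 0.00841667.
Level-payment amortization: P = B₀·r / (1 − (1+r)^(−n)) = 1275.00·0.00841667 / (1 − 1.00842^(−36)).
Denominator 1 − (1+r)^(−36) = 0.260463755.
P = 10.7312 / 0.260463755 ≈ 41.20.

$41.20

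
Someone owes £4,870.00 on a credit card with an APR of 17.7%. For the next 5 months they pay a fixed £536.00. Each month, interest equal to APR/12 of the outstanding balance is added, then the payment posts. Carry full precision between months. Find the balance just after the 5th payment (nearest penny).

Monthly rate r = 17.7%/12 = 1.475% = 0.01475.
Each month: B ← B·(1+r) − £536.00.
Month 1: interest £71.83; balance after payment £4,405.83.
Month 2: interest £64.99; balance after payment £3,934.82.
Month 3: interest £58.04; balance after payment £3,456.86.
Month 4: interest £50.99; balance after payment £2,971.85.
Month 5: interest £43.83; balance after payment £2,479.68.

£2,479.68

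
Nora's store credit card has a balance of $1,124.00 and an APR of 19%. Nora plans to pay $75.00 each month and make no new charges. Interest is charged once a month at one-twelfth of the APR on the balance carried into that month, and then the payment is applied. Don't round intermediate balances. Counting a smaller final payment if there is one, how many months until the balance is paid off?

18 months

Monthly rate r = 19%/12 = 1.58333% = 0.0158333.
Recurrence: B ← B·(1+r) − $75.00.
Month 1: interest $17.80; balance after payment $1,066.80.
Month 2: interest $16.89; balance after payment $1,008.69.
Closed form: n = −ln(1 − rB₀/P)/ln(1+r) = −ln(0.76271)/ln(1.01583) ≈ 17.243, so the balance reaches zero during payment 18.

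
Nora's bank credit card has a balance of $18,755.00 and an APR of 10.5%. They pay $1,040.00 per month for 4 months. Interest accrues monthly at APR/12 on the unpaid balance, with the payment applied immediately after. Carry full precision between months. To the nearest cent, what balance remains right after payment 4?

Monthly rate r = 10.5%/12 = 0.875% = 0.00875.
Each month: B ← B·(1+r) − $1,040.00.
Month 1: interest $164.11; balance after payment $17,879.11.
Month 2: interest $156.44; balance after payment $16,995.55.
Month 3: interest $148.71; balance after payment $16,104.26.
Month 4: interest $140.91; balance after payment $15,205.17.

$15,205.17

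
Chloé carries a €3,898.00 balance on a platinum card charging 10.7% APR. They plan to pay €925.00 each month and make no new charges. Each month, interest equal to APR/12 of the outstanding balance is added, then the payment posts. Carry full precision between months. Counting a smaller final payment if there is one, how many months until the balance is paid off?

Monthly rate r = 10.7%/12 = 0.891667% = 0.00891667.
Recurrence: B ← B·(1+r) − €925.00.
Month 1: interest €34.76; balance after payment €3,007.76.
Month 2: interest €26.82; balance after payment €2,109.58.
Month 3: interest €18.81; balance after payment €1,203.39.
Month 4: interest €10.73; balance after payment €289.12.
Month 5: interest €2.58; balance after payment €0.00.

5 months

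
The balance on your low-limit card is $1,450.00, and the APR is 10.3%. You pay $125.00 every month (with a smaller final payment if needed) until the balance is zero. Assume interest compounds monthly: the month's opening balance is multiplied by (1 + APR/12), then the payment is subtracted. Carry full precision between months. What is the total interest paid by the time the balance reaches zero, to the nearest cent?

Monthly rate r = 10.3%/12 = 0.858333% = 0.00858333.
Payoff takes n = ⌈−ln(1 − rB₀/P)/ln(1+r)⌉ = ⌈12.271⌉ = 13 payments; the last is $34.02.
Total paid = 12·$125.00 + $34.02 = $1,534.02.
Total interest = total paid − principal = $1,534.02 − $1,450.00 = $84.02.

$84.02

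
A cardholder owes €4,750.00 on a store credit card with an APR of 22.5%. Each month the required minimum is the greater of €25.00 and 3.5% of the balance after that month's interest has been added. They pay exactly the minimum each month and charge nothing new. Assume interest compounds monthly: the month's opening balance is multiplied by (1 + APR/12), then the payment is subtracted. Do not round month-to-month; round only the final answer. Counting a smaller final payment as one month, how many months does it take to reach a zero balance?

153 months

Monthly rate r = 22.5%/12 = 1.875% = 0.01875.
While 3.5% of the post-interest balance exceeds €25.00, each month B ← (B·(1+r))·(1 − 0.035), i.e. B shrinks by the factor (1+r)·0.965 = 0.98309.
This holds for months 1–113. Entering month 114 the balance is €691.71; 3.5% of the post-interest balance is now below €25.00, so the flat €25.00 minimum applies from here.
From month 114 a fixed €25.00 at rate r clears €691.71 in 40 more payments. Total: 113 + 40 = 153 months.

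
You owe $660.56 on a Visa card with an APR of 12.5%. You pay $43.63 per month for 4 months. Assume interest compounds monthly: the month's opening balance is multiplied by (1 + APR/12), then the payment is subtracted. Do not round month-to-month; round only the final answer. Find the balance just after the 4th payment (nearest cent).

$511.25

Monthly rate r = 12.5%/12 = 1.04167% = 0.0104167.
Each month: B ← B·(1+r) − $43.63.
Month 1: interest $6.88; balance after payment $623.81.
Month 2: interest $6.50; balance after payment $586.68.
Month 3: interest $6.11; balance after payment $549.16.
Month 4: interest $5.72; balance after payment $511.25.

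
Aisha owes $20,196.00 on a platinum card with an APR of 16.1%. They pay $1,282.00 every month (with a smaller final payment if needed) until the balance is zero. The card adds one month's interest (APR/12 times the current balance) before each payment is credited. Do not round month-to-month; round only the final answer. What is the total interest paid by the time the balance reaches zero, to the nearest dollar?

$2,646

Monthly rate r = 16.1%/12 = 1.34167% = 0.0134167.
Payoff takes n = ⌈−ln(1 − rB₀/P)/ln(1+r)⌉ = ⌈17.816⌉ = 18 payments; the last is $1,047.66.
Total paid = 17·$1,282.00 + $1,047.66 = $22,841.66.
Total interest = total paid − principal = $22,841.66 − $20,196.00 = $2,645.66.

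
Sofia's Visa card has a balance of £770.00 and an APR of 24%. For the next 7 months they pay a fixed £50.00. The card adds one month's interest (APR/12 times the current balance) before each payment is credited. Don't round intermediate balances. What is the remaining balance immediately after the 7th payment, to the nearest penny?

£512.77

Monthly rate r = 24%/12 = 2% = 0.02.
Each month: B ← B·(1+r) − £50.00.
Month 1: interest £15.40; balance after payment £735.40.
Month 2: interest £14.71; balance after payment £700.11.
Month 3: interest £14.00; balance after payment £664.11.
Month 4: interest £13.28; balance after payment £627.39.
Month 5: interest £12.55; balance after payment £589.94.
Month 6: interest £11.80; balance after payment £551.74.
Month 7: interest £11.03; balance after payment £512.77.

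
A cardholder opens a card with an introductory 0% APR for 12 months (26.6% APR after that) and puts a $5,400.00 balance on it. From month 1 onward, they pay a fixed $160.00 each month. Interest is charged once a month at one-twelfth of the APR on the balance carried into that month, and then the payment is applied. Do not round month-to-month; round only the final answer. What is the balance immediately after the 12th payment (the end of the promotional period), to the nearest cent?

Promo months 1–12 at r₀ = 0%/12 = 0; months 13+ at r₁ = 26.6%/12 = 0.0221667.
After month 12 (no interest yet): B = $5,400.00 − 12·$160.00 = $3,480.00.

$3,480.00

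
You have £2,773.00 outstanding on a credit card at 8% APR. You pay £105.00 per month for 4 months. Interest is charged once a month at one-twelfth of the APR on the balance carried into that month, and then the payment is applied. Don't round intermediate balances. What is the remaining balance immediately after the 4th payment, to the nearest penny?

Monthly rate r = 8%/12 = 0.666667% = 0.00666667.
Each month: B ← B·(1+r) − £105.00.
Month 1: interest £18.49; balance after payment £2,686.49.
Month 2: interest £17.91; balance after payment £2,599.40.
Month 3: interest £17.33; balance after payment £2,511.73.
Month 4: interest £16.74; balance after payment £2,423.47.

£2,423.47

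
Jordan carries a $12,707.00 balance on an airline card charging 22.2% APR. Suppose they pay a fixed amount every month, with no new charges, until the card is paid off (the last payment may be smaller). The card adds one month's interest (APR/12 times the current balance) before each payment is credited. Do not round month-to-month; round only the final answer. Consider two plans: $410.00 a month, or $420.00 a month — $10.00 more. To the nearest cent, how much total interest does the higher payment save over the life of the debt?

$257.18

Monthly rate r = 22.2%/12 = 1.85% = 0.0185.
At $410.00/mo: n = ⌈−ln(1 − rB₀/P)/ln(1+r)⌉ = 47 payments (last $193.32); total interest = total paid − $12,707.00 = $6,346.32.
At $420.00/mo: 45 payments (last $316.14); total interest $6,089.14.
Interest saved = $6,346.32 − $6,089.14 = $257.18.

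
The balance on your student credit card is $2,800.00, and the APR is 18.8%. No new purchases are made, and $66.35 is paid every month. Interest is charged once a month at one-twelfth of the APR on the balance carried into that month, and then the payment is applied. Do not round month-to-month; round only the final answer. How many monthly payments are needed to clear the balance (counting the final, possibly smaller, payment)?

70 months

Monthly rate r = 18.8%/12 = 1.56667% = 0.0156667.
Recurrence: B ← B·(1+r) − $66.35.
Month 1: interest $43.87; balance after payment $2,777.52.
Month 2: interest $43.51; balance after payment $2,754.68.
Closed form: n = −ln(1 − rB₀/P)/ln(1+r) = −ln(0.33886)/ln(1.01567) ≈ 69.614, so the balance reaches zero during payment 70.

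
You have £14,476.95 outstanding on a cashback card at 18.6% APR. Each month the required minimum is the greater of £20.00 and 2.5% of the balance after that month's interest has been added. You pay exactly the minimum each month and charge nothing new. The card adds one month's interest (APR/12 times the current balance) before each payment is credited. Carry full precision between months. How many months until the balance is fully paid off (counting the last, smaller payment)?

Monthly rate r = 18.6%/12 = 1.55% = 0.0155.
While 2.5% of the post-interest balance exceeds £20.00, each month B ← (B·(1+r))·(1 − 0.025), i.e. B shrinks by the factor (1+r)·0.975 = 0.99011.
This holds for months 1–293. Entering month 294 the balance is £787.50; 2.5% of the post-interest balance is now below £20.00, so the flat £20.00 minimum applies from here.
From month 294 a fixed £20.00 at rate r clears £787.50 in 62 more payments. Total: 293 + 62 = 355 months.

355 months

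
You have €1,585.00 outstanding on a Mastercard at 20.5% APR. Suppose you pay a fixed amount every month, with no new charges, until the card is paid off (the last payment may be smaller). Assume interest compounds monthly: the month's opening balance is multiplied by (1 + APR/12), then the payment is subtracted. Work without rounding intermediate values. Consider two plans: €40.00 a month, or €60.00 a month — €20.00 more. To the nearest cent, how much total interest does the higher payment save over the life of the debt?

€542.16

Monthly rate r = 20.5%/12 = 1.70833% = 0.0170833.
At €40.00/mo: n = ⌈−ln(1 − rB₀/P)/ln(1+r)⌉ = 67 payments (last €28.17); total interest = total paid − €1,585.00 = €1,083.17.
At €60.00/mo: 36 payments (last €26.01); total interest €541.01.
Interest saved = €1,083.17 − €541.01 = €542.16.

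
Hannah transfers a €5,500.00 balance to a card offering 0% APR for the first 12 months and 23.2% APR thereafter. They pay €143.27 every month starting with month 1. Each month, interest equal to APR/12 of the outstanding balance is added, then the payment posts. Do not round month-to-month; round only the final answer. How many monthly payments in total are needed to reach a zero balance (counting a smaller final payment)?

50 months

Promo months 1–12 at r₀ = 0%/12 = 0; months 13+ at r₁ = 23.2%/12 = 0.0193333.
After month 12 (no interest yet): B = €5,500.00 − 12·€143.27 = €3,780.76.
Then at r₁ with €143.27/mo: n₂ = −ln(1 − r₁·B/P)/ln(1+r₁) ≈ 37.27 → 38 more payments.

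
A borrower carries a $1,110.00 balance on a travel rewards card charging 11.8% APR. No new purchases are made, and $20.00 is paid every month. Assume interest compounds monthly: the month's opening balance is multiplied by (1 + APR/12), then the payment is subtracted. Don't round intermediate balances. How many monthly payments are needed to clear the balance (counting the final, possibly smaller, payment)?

Monthly rate r = 11.8%/12 = 0.983333% = 0.00983333.
Recurrence: B ← B·(1+r) − $20.00.
Month 1: interest $10.92; balance after payment $1,100.91.
Month 2: interest $10.83; balance after payment $1,091.74.
Closed form: n = −ln(1 − rB₀/P)/ln(1+r) = −ln(0.45425)/ln(1.00983) ≈ 80.642, so the balance reaches zero during payment 81.

81 payments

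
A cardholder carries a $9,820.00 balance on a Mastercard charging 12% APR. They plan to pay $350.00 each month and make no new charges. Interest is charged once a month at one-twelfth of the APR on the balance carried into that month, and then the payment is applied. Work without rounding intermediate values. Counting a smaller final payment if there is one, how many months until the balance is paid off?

Monthly rate r = 12%/12 = 1% = 0.01.
Recurrence: B ← B·(1+r) − $350.00.
Month 1: interest $98.20; balance after payment $9,568.20.
Month 2: interest $95.68; balance after payment $9,313.88.
Closed form: n = −ln(1 − rB₀/P)/ln(1+r) = −ln(0.71943)/ln(1.01) ≈ 33.094, so the balance reaches zero during payment 34.

34 payments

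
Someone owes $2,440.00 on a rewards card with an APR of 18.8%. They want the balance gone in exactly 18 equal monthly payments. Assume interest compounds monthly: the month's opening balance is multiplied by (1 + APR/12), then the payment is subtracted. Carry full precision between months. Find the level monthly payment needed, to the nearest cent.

Monthly rate r = 18.8%/12 = 1.56667% = 0.0156667.
Level-payment amortization: P = B₀·r / (1 − (1+r)^(−n)) = 2440.00·0.0156667 / (1 − 1.01567^(−18)).
Denominator 1 − (1+r)^(−18) = 0.244075522.
P = 38.2267 / 0.244075522 ≈ 156.62.

$156.62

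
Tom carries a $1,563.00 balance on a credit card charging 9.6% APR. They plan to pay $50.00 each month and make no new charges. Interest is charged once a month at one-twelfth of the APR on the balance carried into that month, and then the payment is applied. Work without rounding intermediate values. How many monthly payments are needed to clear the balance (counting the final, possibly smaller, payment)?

Monthly rate r = 9.6%/12 = 0.8% = 0.008.
Recurrence: B ← B·(1+r) − $50.00.
Month 1: interest $12.50; balance after payment $1,525.50.
Month 2: interest $12.20; balance after payment $1,487.71.
Closed form: n = −ln(1 − rB₀/P)/ln(1+r) = −ln(0.74992)/ln(1.008) ≈ 36.117, so the balance reaches zero during payment 37.

37 months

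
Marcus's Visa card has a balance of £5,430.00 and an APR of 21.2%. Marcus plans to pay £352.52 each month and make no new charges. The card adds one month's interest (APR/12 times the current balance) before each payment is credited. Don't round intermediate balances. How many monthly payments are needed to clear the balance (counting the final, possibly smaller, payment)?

Monthly rate r = 21.2%/12 = 1.76667% = 0.0176667.
Recurrence: B ← B·(1+r) − £352.52.
Month 1: interest £95.93; balance after payment £5,173.41.
Month 2: interest £91.40; balance after payment £4,912.29.
Closed form: n = −ln(1 − rB₀/P)/ln(1+r) = −ln(0.72787)/ln(1.01767) ≈ 18.137, so the balance reaches zero during payment 19.

19 months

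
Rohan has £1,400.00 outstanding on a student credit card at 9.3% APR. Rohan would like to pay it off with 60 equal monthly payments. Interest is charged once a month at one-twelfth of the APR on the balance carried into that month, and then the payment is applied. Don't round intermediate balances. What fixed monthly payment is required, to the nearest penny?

£29.27

Monthly rate r = 9.3%/12 = 0.775% = 0.00775.
Level-payment amortization: P = B₀·r / (1 − (1+r)^(−n)) = 1400.00·0.00775 / (1 − 1.00775^(−60)).
Denominator 1 − (1+r)^(−60) = 0.370737878.
P = 10.85 / 0.370737878 ≈ 29.27.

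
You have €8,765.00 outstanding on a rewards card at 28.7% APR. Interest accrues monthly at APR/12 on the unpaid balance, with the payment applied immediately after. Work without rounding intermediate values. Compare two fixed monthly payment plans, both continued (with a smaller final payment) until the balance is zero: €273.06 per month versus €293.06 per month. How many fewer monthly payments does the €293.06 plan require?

8 fewer payments

Monthly rate r = 28.7%/12 = 2.39167% = 0.0239167.
At €273.06/mo: n = ⌈−ln(1 − rB₀/P)/ln(1+r)⌉ = 62 payments (last €208.59); total interest = total paid − €8,765.00 = €8,100.25.
At €293.06/mo: 54 payments (last €46.36); total interest €6,813.54.
Payments saved = 62 − 54 = 8.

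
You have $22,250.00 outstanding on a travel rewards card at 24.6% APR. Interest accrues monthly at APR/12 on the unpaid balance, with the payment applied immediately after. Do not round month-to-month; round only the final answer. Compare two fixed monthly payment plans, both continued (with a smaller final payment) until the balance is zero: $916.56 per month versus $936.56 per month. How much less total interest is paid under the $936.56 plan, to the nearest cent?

$287.38

Monthly rate r = 24.6%/12 = 2.05% = 0.0205.
At $916.56/mo: n = ⌈−ln(1 − rB₀/P)/ln(1+r)⌉ = 34 payments (last $849.62); total interest = total paid − $22,250.00 = $8,846.10.
At $936.56/mo: 33 payments (last $838.80); total interest $8,558.72.
Interest saved = $8,846.10 − $8,558.72 = $287.38.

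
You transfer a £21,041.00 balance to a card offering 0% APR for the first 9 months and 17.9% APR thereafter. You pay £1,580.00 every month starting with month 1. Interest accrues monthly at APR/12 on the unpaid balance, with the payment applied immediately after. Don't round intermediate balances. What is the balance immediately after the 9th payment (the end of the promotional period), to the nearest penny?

Promo months 1–9 at r₀ = 0%/12 = 0; months 10+ at r₁ = 17.9%/12 = 0.0149167.
After month 9 (no interest yet): B = £21,041.00 − 9·£1,580.00 = £6,821.00.

£6,821.00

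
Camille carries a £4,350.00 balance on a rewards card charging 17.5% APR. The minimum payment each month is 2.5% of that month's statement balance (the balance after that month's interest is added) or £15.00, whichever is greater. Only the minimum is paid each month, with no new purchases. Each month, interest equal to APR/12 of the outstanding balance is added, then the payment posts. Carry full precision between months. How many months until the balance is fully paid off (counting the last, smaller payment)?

Monthly rate r = 17.5%/12 = 1.45833% = 0.0145833.
While 2.5% of the post-interest balance exceeds £15.00, each month B ← (B·(1+r))·(1 − 0.025), i.e. B shrinks by the factor (1+r)·0.975 = 0.98922.
This holds for months 1–185. Entering month 186 the balance is £585.56; 2.5% of the post-interest balance is now below £15.00, so the flat £15.00 minimum applies from here.
From month 186 a fixed £15.00 at rate r clears £585.56 in 59 more payments. Total: 185 + 59 = 244 months.

244 months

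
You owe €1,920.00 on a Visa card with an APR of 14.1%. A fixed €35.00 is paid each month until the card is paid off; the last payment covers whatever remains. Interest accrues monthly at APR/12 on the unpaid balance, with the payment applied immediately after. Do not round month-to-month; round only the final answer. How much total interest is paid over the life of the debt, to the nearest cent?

Monthly rate r = 14.1%/12 = 1.175% = 0.01175.
Payoff takes n = ⌈−ln(1 − rB₀/P)/ln(1+r)⌉ = ⌈88.553⌉ = 89 payments; the last is €19.40.
Total paid = 88·€35.00 + €19.40 = €3,099.40.
Total interest = total paid − principal = €3,099.40 − €1,920.00 = €1,179.40.

€1,179.40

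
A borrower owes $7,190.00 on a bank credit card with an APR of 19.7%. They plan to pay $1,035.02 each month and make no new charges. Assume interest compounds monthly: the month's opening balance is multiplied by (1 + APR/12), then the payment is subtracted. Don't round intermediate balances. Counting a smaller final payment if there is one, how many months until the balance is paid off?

8 payments

Monthly rate r = 19.7%/12 = 1.64167% = 0.0164167.
Recurrence: B ← B·(1+r) − $1,035.02.
Month 1: interest $118.04; balance after payment $6,273.02.
Month 2: interest $102.98; balance after payment $5,340.98.
Closed form: n = −ln(1 − rB₀/P)/ln(1+r) = −ln(0.88596)/ln(1.01642) ≈ 7.436, so the balance reaches zero during payment 8.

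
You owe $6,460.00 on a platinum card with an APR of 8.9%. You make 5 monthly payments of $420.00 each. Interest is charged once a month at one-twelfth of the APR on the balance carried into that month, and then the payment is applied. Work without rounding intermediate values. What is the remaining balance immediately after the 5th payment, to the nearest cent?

$4,571.76

Monthly rate r = 8.9%/12 = 0.741667% = 0.00741667.
Each month: B ← B·(1+r) − $420.00.
Month 1: interest $47.91; balance after payment $6,087.91.
Month 2: interest $45.15; balance after payment $5,713.06.
Month 3: interest $42.37; balance after payment $5,335.44.
Month 4: interest $39.57; balance after payment $4,955.01.
Month 5: interest $36.75; balance after payment $4,571.76.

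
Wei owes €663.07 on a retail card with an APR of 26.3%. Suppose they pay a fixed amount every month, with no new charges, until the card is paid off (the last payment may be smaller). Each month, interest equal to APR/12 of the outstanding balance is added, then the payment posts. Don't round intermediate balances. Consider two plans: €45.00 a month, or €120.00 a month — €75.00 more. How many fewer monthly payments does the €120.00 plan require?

12 fewer payments

Monthly rate r = 26.3%/12 = 2.19167% = 0.0219167.
At €45.00/mo: n = ⌈−ln(1 − rB₀/P)/ln(1+r)⌉ = 18 payments (last €44.50); total interest = total paid − €663.07 = €146.43.
At €120.00/mo: 6 payments (last €114.56); total interest €51.49.
Payments saved = 18 − 6 = 12.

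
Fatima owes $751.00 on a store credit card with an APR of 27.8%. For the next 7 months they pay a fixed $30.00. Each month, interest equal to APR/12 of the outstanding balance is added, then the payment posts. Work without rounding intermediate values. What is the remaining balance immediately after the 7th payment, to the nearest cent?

Monthly rate r = 27.8%/12 = 2.31667% = 0.0231667.
Each month: B ← B·(1+r) − $30.00.
Month 1: interest $17.40; balance after payment $738.40.
Month 2: interest $17.11; balance after payment $725.50.
Month 3: interest $16.81; balance after payment $712.31.
Month 4: interest $16.50; balance after payment $698.81.
Month 5: interest $16.19; balance after payment $685.00.
Month 6: interest $15.87; balance after payment $670.87.
Month 7: interest $15.54; balance after payment $656.41.

$656.41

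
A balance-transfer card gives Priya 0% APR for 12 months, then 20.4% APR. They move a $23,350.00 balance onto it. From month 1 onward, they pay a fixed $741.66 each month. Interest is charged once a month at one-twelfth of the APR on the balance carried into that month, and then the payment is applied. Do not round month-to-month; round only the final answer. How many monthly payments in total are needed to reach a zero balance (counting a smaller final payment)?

36 payments

Promo months 1–12 at r₀ = 0%/12 = 0; months 13+ at r₁ = 20.4%/12 = 0.017.
After month 12 (no interest yet): B = $23,350.00 − 12·$741.66 = $14,450.08.
Then at r₁ with $741.66/mo: n₂ = −ln(1 − r₁·B/P)/ln(1+r₁) ≈ 23.87 → 24 more payments.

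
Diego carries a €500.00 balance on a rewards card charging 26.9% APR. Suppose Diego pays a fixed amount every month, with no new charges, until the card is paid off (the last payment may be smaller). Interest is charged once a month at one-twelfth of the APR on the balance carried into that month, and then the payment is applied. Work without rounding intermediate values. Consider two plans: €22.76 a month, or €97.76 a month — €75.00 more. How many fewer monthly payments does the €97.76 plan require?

Monthly rate r = 26.9%/12 = 2.24167% = 0.0224167.
At €22.76/mo: n = ⌈−ln(1 − rB₀/P)/ln(1+r)⌉ = 31 payments (last €13.51); total interest = total paid − €500.00 = €196.31.
At €97.76/mo: 6 payments (last €48.46); total interest €37.26.
Payments saved = 31 − 6 = 25.

25 fewer payments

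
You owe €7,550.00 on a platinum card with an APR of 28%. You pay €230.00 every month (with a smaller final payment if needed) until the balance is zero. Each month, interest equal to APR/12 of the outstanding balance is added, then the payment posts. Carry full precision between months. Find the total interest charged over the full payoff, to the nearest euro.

€6,931

Monthly rate r = 28%/12 = 2.33333% = 0.0233333.
Payoff takes n = ⌈−ln(1 − rB₀/P)/ln(1+r)⌉ = ⌈62.960⌉ = 63 payments; the last is €220.87.
Total paid = 62·€230.00 + €220.87 = €14,480.87.
Total interest = total paid − principal = €14,480.87 − €7,550.00 = €6,930.87.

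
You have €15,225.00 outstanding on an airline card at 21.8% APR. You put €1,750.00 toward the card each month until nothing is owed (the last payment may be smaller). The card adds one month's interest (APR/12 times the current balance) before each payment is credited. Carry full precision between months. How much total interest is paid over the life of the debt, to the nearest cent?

€1,501.11

Monthly rate r = 21.8%/12 = 1.81667% = 0.0181667.
Payoff takes n = ⌈−ln(1 − rB₀/P)/ln(1+r)⌉ = ⌈9.556⌉ = 10 payments; the last is €976.11.
Total paid = 9·€1,750.00 + €976.11 = €16,726.11.
Total interest = total paid − principal = €16,726.11 − €15,225.00 = €1,501.11.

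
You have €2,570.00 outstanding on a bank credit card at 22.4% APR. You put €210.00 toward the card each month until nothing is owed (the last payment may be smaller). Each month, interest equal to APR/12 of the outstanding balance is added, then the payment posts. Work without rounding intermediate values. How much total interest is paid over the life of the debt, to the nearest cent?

Monthly rate r = 22.4%/12 = 1.86667% = 0.0186667.
Payoff takes n = ⌈−ln(1 − rB₀/P)/ln(1+r)⌉ = ⌈14.023⌉ = 15 payments; the last is €4.84.
Total paid = 14·€210.00 + €4.84 = €2,944.84.
Total interest = total paid − principal = €2,944.84 − €2,570.00 = €374.84.

€374.84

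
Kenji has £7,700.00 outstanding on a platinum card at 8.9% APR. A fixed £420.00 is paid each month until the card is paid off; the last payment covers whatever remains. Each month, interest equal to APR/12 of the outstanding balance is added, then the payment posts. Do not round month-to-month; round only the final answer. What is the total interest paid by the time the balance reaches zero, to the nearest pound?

Monthly rate r = 8.9%/12 = 0.741667% = 0.00741667.
Payoff takes n = ⌈−ln(1 − rB₀/P)/ln(1+r)⌉ = ⌈19.779⌉ = 20 payments; the last is £327.30.
Total paid = 19·£420.00 + £327.30 = £8,307.30.
Total interest = total paid − principal = £8,307.30 − £7,700.00 = £607.30.

£607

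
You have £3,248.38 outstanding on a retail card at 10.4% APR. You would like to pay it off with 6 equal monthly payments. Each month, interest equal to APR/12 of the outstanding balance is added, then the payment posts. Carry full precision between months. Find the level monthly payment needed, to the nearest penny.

Monthly rate r = 10.4%/12 = 0.866667% = 0.00866667.
Level-payment amortization: P = B₀·r / (1 − (1+r)^(−n)) = 3248.38·0.00866667 / (1 − 1.00867^(−6)).
Denominator 1 − (1+r)^(−6) = 0.0504584219.
P = 28.1526 / 0.0504584219 ≈ 557.94.

£557.94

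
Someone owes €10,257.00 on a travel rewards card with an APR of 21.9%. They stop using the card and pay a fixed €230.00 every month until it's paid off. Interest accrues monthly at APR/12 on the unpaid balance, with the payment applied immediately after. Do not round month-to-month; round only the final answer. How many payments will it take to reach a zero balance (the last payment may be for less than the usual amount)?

93 payments

Monthly rate r = 21.9%/12 = 1.825% = 0.01825.
Recurrence: B ← B·(1+r) − €230.00.
Month 1: interest €187.19; balance after payment €10,214.19.
Month 2: interest €186.41; balance after payment €10,170.60.
Closed form: n = −ln(1 − rB₀/P)/ln(1+r) = −ln(0.18613)/ln(1.01825) ≈ 92.965, so the balance reaches zero during payment 93.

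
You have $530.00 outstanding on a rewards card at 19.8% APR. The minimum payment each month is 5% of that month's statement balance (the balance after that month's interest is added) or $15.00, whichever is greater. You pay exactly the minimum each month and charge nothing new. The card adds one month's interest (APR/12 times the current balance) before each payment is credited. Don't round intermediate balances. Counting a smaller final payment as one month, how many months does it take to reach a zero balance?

41 months

Monthly rate r = 19.8%/12 = 1.65% = 0.0165.
While 5% of the post-interest balance exceeds $15.00, each month B ← (B·(1+r))·(1 − 0.05), i.e. B shrinks by the factor (1+r)·0.95 = 0.96567.
This holds for months 1–17. Entering month 18 the balance is $292.69; 5% of the post-interest balance is now below $15.00, so the flat $15.00 minimum applies from here.
From month 18 a fixed $15.00 at rate r clears $292.69 in 24 more payments. Total: 17 + 24 = 41 months.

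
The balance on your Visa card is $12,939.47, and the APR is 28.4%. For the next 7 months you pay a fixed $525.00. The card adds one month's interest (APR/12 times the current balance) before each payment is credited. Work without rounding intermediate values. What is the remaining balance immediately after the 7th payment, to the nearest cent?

$11,294.99

Monthly rate r = 28.4%/12 = 2.36667% = 0.0236667.
Each month: B ← B·(1+r) − $525.00.
Month 1: interest $306.23; balance after payment $12,720.70.
Month 2: interest $301.06; balance after payment $12,496.76.
Month 3: interest $295.76; balance after payment $12,267.52.
Month 4: interest $290.33; balance after payment $12,032.85.
Month 5: interest $284.78; balance after payment $11,792.63.
Month 6: interest $279.09; balance after payment $11,546.72.
Month 7: interest $273.27; balance after payment $11,294.99.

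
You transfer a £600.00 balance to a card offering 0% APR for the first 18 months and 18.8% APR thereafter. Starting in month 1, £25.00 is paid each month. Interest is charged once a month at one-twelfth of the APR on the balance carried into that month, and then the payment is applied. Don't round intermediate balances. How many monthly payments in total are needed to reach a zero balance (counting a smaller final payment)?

25 payments

Promo months 1–18 at r₀ = 0%/12 = 0; months 19+ at r₁ = 18.8%/12 = 0.0156667.
After month 18 (no interest yet): B = £600.00 − 18·£25.00 = £150.00.
Then at r₁ with £25.00/mo: n₂ = −ln(1 − r₁·B/P)/ln(1+r₁) ≈ 6.35 → 7 more payments.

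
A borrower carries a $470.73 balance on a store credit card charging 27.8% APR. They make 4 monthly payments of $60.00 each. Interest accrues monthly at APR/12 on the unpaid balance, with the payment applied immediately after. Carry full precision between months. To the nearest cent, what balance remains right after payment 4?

$267.42

Monthly rate r = 27.8%/12 = 2.31667% = 0.0231667.
Each month: B ← B·(1+r) − $60.00.
Month 1: interest $10.91; balance after payment $421.64.
Month 2: interest $9.77; balance after payment $371.40.
Month 3: interest $8.60; balance after payment $320.01.
Month 4: interest $7.41; balance after payment $267.42.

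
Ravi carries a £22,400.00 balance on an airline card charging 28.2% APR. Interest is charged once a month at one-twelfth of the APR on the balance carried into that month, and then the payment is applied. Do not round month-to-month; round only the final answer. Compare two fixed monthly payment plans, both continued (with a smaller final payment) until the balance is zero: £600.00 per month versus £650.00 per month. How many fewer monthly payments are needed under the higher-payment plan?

19 fewer payments

Monthly rate r = 28.2%/12 = 2.35% = 0.0235.
At £600.00/mo: n = ⌈−ln(1 − rB₀/P)/ln(1+r)⌉ = 91 payments (last £201.82); total interest = total paid − £22,400.00 = £31,801.82.
At £650.00/mo: 72 payments (last £301.99); total interest £24,051.99.
Payments saved = 91 − 72 = 19.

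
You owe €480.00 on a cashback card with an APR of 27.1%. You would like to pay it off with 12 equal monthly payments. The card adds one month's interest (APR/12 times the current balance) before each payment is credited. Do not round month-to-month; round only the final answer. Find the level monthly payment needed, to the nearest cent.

€46.11

Monthly rate r = 27.1%/12 = 2.25833% = 0.0225833.
Level-payment amortization: P = B₀·r / (1 − (1+r)^(−n)) = 480.00·0.0225833 / (1 − 1.02258^(−12)).
Denominator 1 − (1+r)^(−12) = 0.235080946.
P = 10.84 / 0.235080946 ≈ 46.11.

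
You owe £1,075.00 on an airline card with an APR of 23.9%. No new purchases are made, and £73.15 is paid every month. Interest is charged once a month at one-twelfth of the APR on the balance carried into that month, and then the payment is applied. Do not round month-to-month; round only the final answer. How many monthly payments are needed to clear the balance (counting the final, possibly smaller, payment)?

18 payments

Monthly rate r = 23.9%/12 = 1.99167% = 0.0199167.
Recurrence: B ← B·(1+r) − £73.15.
Month 1: interest £21.41; balance after payment £1,023.26.
Month 2: interest £20.38; balance after payment £970.49.
Closed form: n = −ln(1 − rB₀/P)/ln(1+r) = −ln(0.70731)/ln(1.01992) ≈ 17.559, so the balance reaches zero during payment 18.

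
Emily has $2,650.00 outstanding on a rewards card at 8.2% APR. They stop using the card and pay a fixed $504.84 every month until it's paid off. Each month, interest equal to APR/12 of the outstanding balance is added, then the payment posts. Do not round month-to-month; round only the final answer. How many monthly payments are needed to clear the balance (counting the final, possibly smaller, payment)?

Monthly rate r = 8.2%/12 = 0.683333% = 0.00683333.
Recurrence: B ← B·(1+r) − $504.84.
Month 1: interest $18.11; balance after payment $2,163.27.
Month 2: interest $14.78; balance after payment $1,673.21.
Month 3: interest $11.43; balance after payment $1,179.80.
Month 4: interest $8.06; balance after payment $683.03.
Month 5: interest $4.67; balance after payment $182.85.
Month 6: interest $1.25; balance after payment $0.00.

6 payments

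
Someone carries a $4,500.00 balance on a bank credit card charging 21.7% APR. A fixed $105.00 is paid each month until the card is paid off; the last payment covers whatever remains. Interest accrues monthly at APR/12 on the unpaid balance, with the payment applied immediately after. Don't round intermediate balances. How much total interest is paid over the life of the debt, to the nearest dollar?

Monthly rate r = 21.7%/12 = 1.80833% = 0.0180833.
Payoff takes n = ⌈−ln(1 − rB₀/P)/ln(1+r)⌉ = ⌈83.231⌉ = 84 payments; the last is $24.47.
Total paid = 83·$105.00 + $24.47 = $8,739.47.
Total interest = total paid − principal = $8,739.47 − $4,500.00 = $4,239.47.

$4,239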